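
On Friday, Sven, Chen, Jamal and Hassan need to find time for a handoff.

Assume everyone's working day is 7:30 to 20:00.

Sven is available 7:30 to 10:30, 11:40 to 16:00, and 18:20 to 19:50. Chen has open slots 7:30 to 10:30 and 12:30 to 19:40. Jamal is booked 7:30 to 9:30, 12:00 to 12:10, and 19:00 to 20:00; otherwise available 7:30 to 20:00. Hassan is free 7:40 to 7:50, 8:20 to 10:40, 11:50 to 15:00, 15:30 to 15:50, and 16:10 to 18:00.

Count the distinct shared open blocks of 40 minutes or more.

2

Jamal free within 07:30–20:00: 09:30–12:00, 12:10–19:00.
Sven ∩ Chen: 07:30–10:30, 12:30–16:00, 18:20–19:40.
Sven ∩ Chen ∩ Jamal: 09:30–10:30, 12:30–16:00, 18:20–19:00.
Sven ∩ Chen ∩ Jamal ∩ Hassan: 09:30–10:30, 12:30–15:00, 15:30–15:50.
Windows ≥ 40 min: 09:30–10:30, 12:30–15:00.
That's 2 windows.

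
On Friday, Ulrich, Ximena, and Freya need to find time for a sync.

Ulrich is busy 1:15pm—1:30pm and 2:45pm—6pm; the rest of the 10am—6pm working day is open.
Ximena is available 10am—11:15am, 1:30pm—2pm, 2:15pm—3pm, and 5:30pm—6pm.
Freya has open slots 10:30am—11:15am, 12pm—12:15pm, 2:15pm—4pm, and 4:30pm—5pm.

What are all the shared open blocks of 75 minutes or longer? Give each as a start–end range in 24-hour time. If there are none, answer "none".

Ulrich free within 10:00–18:00: 10:00–13:15, 13:30–14:45.
Ulrich ∩ Ximena: 10:00–11:15, 13:30–14:00, 14:15–14:45.
Ulrich ∩ Ximena ∩ Freya: 10:30–11:15, 14:15–14:45.
Windows ≥ 75 min: (none).

none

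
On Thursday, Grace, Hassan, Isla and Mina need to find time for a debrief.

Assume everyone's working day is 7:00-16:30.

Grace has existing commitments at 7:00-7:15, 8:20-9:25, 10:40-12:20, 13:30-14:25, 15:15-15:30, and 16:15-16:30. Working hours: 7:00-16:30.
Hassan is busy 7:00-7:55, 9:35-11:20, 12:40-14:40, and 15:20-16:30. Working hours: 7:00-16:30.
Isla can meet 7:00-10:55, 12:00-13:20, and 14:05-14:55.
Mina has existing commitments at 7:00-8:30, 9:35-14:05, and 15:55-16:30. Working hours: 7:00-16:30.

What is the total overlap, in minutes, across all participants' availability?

Grace free within 07:00–16:30: 07:15–08:20, 09:25–10:40, 12:20–13:30, 14:25–15:15, 15:30–16:15.
Hassan free within 07:00–16:30: 07:55–09:35, 11:20–12:40, 14:40–15:20.
Mina free within 07:00–16:30: 08:30–09:35, 14:05–15:55.
Grace ∩ Hassan: 07:55–08:20, 09:25–09:35, 12:20–12:40, 14:40–15:15.
Grace ∩ Hassan ∩ Isla: 07:55–08:20, 09:25–09:35, 12:20–12:40, 14:40–14:55.
Grace ∩ Hassan ∩ Isla ∩ Mina: 09:25–09:35, 14:40–14:55.
Total common minutes: 10 + 15 = 25.

25 minutes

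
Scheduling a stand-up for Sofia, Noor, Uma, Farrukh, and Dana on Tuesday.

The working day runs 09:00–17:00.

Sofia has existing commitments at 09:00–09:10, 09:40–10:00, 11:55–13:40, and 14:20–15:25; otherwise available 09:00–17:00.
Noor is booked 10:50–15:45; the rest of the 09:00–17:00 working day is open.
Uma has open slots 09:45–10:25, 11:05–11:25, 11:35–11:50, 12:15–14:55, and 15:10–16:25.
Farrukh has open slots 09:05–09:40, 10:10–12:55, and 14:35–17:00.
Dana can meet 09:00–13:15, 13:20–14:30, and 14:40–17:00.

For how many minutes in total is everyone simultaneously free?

Sofia free within 09:00–17:00: 09:10–09:40, 10:00–11:55, 13:40–14:20, 15:25–17:00.
Noor free within 09:00–17:00: 09:00–10:50, 15:45–17:00.
Sofia ∩ Noor: 09:10–09:40, 10:00–10:50, 15:45–17:00.
Sofia ∩ Noor ∩ Uma: 10:00–10:25, 15:45–16:25.
Sofia ∩ Noor ∩ Uma ∩ Farrukh: 10:10–10:25, 15:45–16:25.
Sofia ∩ Noor ∩ Uma ∩ Farrukh ∩ Dana: 10:10–10:25, 15:45–16:25.
Total common minutes: 15 + 40 = 55.

55 minutes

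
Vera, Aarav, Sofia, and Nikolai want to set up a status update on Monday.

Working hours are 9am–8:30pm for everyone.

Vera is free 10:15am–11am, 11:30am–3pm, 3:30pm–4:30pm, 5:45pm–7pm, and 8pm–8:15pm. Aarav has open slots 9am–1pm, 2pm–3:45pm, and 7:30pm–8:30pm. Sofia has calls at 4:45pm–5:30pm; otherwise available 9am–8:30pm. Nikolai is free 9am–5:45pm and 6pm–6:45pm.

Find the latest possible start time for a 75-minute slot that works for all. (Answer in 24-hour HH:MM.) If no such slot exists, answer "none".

Sofia free within 09:00–20:30: 09:00–16:45, 17:30–20:30.
Vera ∩ Aarav: 10:15–11:00, 11:30–13:00, 14:00–15:00, 15:30–15:45, 20:00–20:15.
Vera ∩ Aarav ∩ Sofia: 10:15–11:00, 11:30–13:00, 14:00–15:00, 15:30–15:45, 20:00–20:15.
Vera ∩ Aarav ∩ Sofia ∩ Nikolai: 10:15–11:00, 11:30–13:00, 14:00–15:00, 15:30–15:45.
Windows ≥ 75 min: 11:30–13:00.
Latest start in the last window 11:30–13:00 is 13:00 − 75 min = 11:45.

11:45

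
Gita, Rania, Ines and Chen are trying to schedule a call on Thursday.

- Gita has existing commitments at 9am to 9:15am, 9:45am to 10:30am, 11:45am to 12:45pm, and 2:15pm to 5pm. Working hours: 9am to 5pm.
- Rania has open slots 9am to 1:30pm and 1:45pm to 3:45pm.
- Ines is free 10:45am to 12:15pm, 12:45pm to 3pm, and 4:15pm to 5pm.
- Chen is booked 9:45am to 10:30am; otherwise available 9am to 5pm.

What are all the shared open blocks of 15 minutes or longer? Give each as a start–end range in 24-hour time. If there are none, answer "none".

Gita free within 09:00–17:00: 09:15–09:45, 10:30–11:45, 12:45–14:15.
Chen free within 09:00–17:00: 09:00–09:45, 10:30–17:00.
Gita ∩ Rania: 09:15–09:45, 10:30–11:45, 12:45–13:30, 13:45–14:15.
Gita ∩ Rania ∩ Ines: 10:45–11:45, 12:45–13:30, 13:45–14:15.
Gita ∩ Rania ∩ Ines ∩ Chen: 10:45–11:45, 12:45–13:30, 13:45–14:15.
Windows ≥ 15 min: 10:45–11:45, 12:45–13:30, 13:45–14:15.

10:45–11:45, 12:45–13:30, 13:45–14:15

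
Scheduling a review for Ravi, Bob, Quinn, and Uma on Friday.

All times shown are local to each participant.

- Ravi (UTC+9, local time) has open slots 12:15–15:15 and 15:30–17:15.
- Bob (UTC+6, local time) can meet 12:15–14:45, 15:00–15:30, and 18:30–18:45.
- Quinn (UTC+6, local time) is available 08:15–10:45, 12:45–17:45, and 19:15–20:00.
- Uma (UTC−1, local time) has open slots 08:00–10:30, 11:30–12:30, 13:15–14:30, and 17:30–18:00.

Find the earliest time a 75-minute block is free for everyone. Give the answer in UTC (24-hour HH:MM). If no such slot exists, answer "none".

none

Ravi → UTC: 03:15–06:15, 06:30–08:15.
Bob → UTC: 06:15–08:45, 09:00–09:30, 12:30–12:45.
Quinn → UTC: 02:15–04:45, 06:45–11:45, 13:15–14:00.
Uma → UTC: 09:00–11:30, 12:30–13:30, 14:15–15:30, 18:30–19:00.
Ravi ∩ Bob: 06:30–08:15.
Ravi ∩ Bob ∩ Quinn: 06:45–08:15.
Ravi ∩ Bob ∩ Quinn ∩ Uma: (none).
Windows ≥ 75 min: (none).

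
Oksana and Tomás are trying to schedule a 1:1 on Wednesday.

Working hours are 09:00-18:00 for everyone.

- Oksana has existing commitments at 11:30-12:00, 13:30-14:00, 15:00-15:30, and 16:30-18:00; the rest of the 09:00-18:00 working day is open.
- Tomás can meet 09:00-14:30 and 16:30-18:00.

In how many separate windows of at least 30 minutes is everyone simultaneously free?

3

Oksana free within 09:00–18:00: 09:00–11:30, 12:00–13:30, 14:00–15:00, 15:30–16:30.
Oksana ∩ Tomás: 09:00–11:30, 12:00–13:30, 14:00–14:30.
Windows ≥ 30 min: 09:00–11:30, 12:00–13:30, 14:00–14:30.
That's 3 windows.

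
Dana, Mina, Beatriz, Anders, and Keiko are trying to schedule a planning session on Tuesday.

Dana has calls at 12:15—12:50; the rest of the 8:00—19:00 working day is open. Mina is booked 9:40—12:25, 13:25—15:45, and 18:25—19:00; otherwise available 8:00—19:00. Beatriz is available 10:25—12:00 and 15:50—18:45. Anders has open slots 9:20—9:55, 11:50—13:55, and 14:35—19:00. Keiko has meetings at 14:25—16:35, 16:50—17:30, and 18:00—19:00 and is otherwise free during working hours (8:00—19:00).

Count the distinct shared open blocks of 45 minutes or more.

0

Dana free within 08:00–19:00: 08:00–12:15, 12:50–19:00.
Mina free within 08:00–19:00: 08:00–09:40, 12:25–13:25, 15:45–18:25.
Keiko free within 08:00–19:00: 08:00–14:25, 16:35–16:50, 17:30–18:00.
Dana ∩ Mina: 08:00–09:40, 12:50–13:25, 15:45–18:25.
Dana ∩ Mina ∩ Beatriz: 15:50–18:25.
Dana ∩ Mina ∩ Beatriz ∩ Anders: 15:50–18:25.
Dana ∩ Mina ∩ Beatriz ∩ Anders ∩ Keiko: 16:35–16:50, 17:30–18:00.
Windows ≥ 45 min: (none).
That's 0 windows.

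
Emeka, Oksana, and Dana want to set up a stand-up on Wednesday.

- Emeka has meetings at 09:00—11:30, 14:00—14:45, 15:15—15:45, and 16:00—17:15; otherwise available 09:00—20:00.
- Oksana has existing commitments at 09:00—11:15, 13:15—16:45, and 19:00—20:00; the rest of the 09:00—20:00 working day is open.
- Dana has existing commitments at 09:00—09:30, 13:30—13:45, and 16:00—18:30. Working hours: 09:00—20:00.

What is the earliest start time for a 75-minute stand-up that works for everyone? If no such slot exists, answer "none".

Emeka free within 09:00–20:00: 11:30–14:00, 14:45–15:15, 15:45–16:00, 17:15–20:00.
Oksana free within 09:00–20:00: 11:15–13:15, 16:45–19:00.
Dana free within 09:00–20:00: 09:30–13:30, 13:45–16:00, 18:30–20:00.
Emeka ∩ Oksana: 11:30–13:15, 17:15–19:00.
Emeka ∩ Oksana ∩ Dana: 11:30–13:15, 18:30–19:00.
Windows ≥ 75 min: 11:30–13:15.
Earliest such window starts at 11:30.

11:30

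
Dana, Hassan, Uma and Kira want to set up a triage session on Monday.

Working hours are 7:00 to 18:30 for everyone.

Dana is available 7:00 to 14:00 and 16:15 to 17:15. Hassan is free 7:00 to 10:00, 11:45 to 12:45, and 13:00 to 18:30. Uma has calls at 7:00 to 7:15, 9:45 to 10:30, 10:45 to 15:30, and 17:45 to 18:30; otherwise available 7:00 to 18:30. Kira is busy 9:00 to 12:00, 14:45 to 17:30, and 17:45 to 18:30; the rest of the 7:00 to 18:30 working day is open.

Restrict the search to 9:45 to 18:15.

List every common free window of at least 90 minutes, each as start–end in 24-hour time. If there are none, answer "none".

none

Uma free within 07:00–18:30: 07:15–09:45, 10:30–10:45, 15:30–17:45.
Kira free within 07:00–18:30: 07:00–09:00, 12:00–14:45, 17:30–17:45.
Dana ∩ Hassan: 07:00–10:00, 11:45–12:45, 13:00–14:00, 16:15–17:15.
Dana ∩ Hassan ∩ Uma: 07:15–09:45, 16:15–17:15.
Dana ∩ Hassan ∩ Uma ∩ Kira: 07:15–09:00.
Restricted to 09:45–18:15: (none).
Windows ≥ 90 min: (none).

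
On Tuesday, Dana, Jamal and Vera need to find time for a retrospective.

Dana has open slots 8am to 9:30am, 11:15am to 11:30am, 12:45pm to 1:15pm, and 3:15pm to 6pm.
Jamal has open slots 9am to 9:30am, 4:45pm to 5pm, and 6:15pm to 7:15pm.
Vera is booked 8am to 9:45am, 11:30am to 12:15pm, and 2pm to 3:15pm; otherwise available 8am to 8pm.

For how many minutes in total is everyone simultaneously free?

15 minutes

Vera free within 08:00–20:00: 09:45–11:30, 12:15–14:00, 15:15–20:00.
Dana ∩ Jamal: 09:00–09:30, 16:45–17:00.
Dana ∩ Jamal ∩ Vera: 16:45–17:00.
Total common minutes: 15.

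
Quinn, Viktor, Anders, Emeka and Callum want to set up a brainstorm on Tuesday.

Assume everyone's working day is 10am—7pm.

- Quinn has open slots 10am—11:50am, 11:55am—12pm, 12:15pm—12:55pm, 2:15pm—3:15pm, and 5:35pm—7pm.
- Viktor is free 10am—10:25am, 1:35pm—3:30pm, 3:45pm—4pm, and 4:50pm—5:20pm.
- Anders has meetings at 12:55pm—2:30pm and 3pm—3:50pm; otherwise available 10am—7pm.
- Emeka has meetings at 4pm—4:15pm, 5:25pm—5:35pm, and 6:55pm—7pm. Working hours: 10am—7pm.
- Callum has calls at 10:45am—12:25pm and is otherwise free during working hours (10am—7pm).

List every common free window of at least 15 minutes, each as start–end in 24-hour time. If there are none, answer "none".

10:00–10:25, 14:30–15:00

Anders free within 10:00–19:00: 10:00–12:55, 14:30–15:00, 15:50–19:00.
Emeka free within 10:00–19:00: 10:00–16:00, 16:15–17:25, 17:35–18:55.
Callum free within 10:00–19:00: 10:00–10:45, 12:25–19:00.
Quinn ∩ Viktor: 10:00–10:25, 14:15–15:15.
Quinn ∩ Viktor ∩ Anders: 10:00–10:25, 14:30–15:00.
Quinn ∩ Viktor ∩ Anders ∩ Emeka: 10:00–10:25, 14:30–15:00.
Quinn ∩ Viktor ∩ Anders ∩ Emeka ∩ Callum: 10:00–10:25, 14:30–15:00.
Windows ≥ 15 min: 10:00–10:25, 14:30–15:00.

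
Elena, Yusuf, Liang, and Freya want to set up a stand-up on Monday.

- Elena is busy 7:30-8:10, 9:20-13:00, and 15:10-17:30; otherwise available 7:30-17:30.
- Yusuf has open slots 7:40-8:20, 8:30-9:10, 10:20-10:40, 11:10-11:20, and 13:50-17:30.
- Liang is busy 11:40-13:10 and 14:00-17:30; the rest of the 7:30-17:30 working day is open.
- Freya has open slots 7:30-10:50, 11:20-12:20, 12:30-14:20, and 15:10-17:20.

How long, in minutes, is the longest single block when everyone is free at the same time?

Elena free within 07:30–17:30: 08:10–09:20, 13:00–15:10.
Liang free within 07:30–17:30: 07:30–11:40, 13:10–14:00.
Elena ∩ Yusuf: 08:10–08:20, 08:30–09:10, 13:50–15:10.
Elena ∩ Yusuf ∩ Liang: 08:10–08:20, 08:30–09:10, 13:50–14:00.
Elena ∩ Yusuf ∩ Liang ∩ Freya: 08:10–08:20, 08:30–09:10, 13:50–14:00.
Common window lengths: 10, 40, 10 min; longest is 40.

40 minutes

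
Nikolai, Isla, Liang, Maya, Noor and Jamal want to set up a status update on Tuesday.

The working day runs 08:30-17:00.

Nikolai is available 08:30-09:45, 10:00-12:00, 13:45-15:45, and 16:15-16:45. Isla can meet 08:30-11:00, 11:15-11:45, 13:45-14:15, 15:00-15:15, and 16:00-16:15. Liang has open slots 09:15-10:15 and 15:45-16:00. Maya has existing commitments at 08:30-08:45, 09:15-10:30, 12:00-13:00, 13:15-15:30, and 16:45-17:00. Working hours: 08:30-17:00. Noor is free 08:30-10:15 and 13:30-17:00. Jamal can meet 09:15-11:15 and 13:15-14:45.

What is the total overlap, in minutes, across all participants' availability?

Maya free within 08:30–17:00: 08:45–09:15, 10:30–12:00, 13:00–13:15, 15:30–16:45.
Nikolai ∩ Isla: 08:30–09:45, 10:00–11:00, 11:15–11:45, 13:45–14:15, 15:00–15:15.
Nikolai ∩ Isla ∩ Liang: 09:15–09:45, 10:00–10:15.
Nikolai ∩ Isla ∩ Liang ∩ Maya: (none).
Nikolai ∩ Isla ∩ Liang ∩ Maya ∩ Noor: (none).
Nikolai ∩ Isla ∩ Liang ∩ Maya ∩ Noor ∩ Jamal: (none).
Total common minutes: 0.

0 minutes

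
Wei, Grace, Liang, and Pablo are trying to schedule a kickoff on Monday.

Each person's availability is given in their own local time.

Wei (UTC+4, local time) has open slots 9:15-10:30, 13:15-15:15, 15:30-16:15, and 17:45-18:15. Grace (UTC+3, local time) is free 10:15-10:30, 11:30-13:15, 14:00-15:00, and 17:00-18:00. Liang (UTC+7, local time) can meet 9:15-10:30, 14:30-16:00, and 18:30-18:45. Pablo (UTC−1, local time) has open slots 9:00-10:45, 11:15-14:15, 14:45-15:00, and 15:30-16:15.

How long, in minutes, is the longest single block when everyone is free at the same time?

Wei → UTC: 05:15–06:30, 09:15–11:15, 11:30–12:15, 13:45–14:15.
Grace → UTC: 07:15–07:30, 08:30–10:15, 11:00–12:00, 14:00–15:00.
Liang → UTC: 02:15–03:30, 07:30–09:00, 11:30–11:45.
Pablo → UTC: 10:00–11:45, 12:15–15:15, 15:45–16:00, 16:30–17:15.
Wei ∩ Grace: 09:15–10:15, 11:00–11:15, 11:30–12:00, 14:00–14:15.
Wei ∩ Grace ∩ Liang: 11:30–11:45.
Wei ∩ Grace ∩ Liang ∩ Pablo: 11:30–11:45.
Single common window of 15 minutes.

15 minutes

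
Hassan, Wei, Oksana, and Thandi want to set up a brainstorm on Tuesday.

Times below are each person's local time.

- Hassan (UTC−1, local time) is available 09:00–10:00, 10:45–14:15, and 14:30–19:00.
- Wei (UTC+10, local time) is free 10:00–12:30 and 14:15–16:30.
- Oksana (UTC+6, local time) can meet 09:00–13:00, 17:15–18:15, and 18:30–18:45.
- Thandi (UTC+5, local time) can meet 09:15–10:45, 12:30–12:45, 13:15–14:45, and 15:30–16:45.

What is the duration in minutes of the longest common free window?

Hassan → UTC: 10:00–11:00, 11:45–15:15, 15:30–20:00.
Wei → UTC: 00:00–02:30, 04:15–06:30.
Oksana → UTC: 03:00–07:00, 11:15–12:15, 12:30–12:45.
Thandi → UTC: 04:15–05:45, 07:30–07:45, 08:15–09:45, 10:30–11:45.
Hassan ∩ Wei: (none).
Hassan ∩ Wei ∩ Oksana: (none).
Hassan ∩ Wei ∩ Oksana ∩ Thandi: (none).
No common window.

0 minutes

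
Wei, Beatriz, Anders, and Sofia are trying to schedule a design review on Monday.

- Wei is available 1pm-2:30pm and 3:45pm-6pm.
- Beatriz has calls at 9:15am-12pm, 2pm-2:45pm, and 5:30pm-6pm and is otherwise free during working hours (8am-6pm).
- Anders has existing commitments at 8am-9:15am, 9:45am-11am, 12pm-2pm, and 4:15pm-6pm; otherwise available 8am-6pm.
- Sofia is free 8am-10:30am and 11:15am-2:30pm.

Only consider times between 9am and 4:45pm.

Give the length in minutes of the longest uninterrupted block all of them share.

Beatriz free within 08:00–18:00: 08:00–09:15, 12:00–14:00, 14:45–17:30.
Anders free within 08:00–18:00: 09:15–09:45, 11:00–12:00, 14:00–16:15.
Wei ∩ Beatriz: 13:00–14:00, 15:45–17:30.
Wei ∩ Beatriz ∩ Anders: 15:45–16:15.
Wei ∩ Beatriz ∩ Anders ∩ Sofia: (none).
Restricted to 09:00–16:45: (none).
No common window.

0 minutes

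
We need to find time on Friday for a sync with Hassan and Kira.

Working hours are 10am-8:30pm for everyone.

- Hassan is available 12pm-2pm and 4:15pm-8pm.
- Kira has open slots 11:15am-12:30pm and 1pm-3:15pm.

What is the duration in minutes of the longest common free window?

60 minutes

Hassan ∩ Kira: 12:00–12:30, 13:00–14:00.
Common window lengths: 30, 60 min; longest is 60.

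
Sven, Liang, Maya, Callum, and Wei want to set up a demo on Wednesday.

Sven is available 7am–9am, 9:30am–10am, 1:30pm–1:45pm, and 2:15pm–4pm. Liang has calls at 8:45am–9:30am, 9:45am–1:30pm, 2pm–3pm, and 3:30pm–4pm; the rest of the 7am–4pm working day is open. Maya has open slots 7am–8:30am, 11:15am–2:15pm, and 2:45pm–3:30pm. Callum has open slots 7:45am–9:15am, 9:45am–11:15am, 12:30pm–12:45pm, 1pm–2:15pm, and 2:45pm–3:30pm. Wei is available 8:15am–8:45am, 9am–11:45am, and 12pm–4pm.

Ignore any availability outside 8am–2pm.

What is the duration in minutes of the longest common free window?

Liang free within 07:00–16:00: 07:00–08:45, 09:30–09:45, 13:30–14:00, 15:00–15:30.
Sven ∩ Liang: 07:00–08:45, 09:30–09:45, 13:30–13:45, 15:00–15:30.
Sven ∩ Liang ∩ Maya: 07:00–08:30, 13:30–13:45, 15:00–15:30.
Sven ∩ Liang ∩ Maya ∩ Callum: 07:45–08:30, 13:30–13:45, 15:00–15:30.
Sven ∩ Liang ∩ Maya ∩ Callum ∩ Wei: 08:15–08:30, 13:30–13:45, 15:00–15:30.
Restricted to 08:00–14:00: 08:15–08:30, 13:30–13:45.
Common window lengths: 15, 15 min; longest is 15.

15 minutes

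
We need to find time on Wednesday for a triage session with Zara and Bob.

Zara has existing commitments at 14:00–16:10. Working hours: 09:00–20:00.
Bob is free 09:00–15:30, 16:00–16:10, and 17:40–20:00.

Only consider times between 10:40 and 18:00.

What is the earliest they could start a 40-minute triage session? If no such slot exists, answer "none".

10:40

Zara free within 09:00–20:00: 09:00–14:00, 16:10–20:00.
Zara ∩ Bob: 09:00–14:00, 17:40–20:00.
Restricted to 10:40–18:00: 10:40–14:00, 17:40–18:00.
Windows ≥ 40 min: 10:40–14:00.
Earliest such window starts at 10:40.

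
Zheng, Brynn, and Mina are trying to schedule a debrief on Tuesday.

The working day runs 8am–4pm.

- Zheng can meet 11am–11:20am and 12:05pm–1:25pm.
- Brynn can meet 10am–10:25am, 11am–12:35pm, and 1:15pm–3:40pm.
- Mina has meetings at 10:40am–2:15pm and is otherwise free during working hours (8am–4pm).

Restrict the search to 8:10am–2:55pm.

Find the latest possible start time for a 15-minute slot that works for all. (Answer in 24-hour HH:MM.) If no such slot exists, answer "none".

Mina free within 08:00–16:00: 08:00–10:40, 14:15–16:00.
Zheng ∩ Brynn: 11:00–11:20, 12:05–12:35, 13:15–13:25.
Zheng ∩ Brynn ∩ Mina: (none).
Restricted to 08:10–14:55: (none).
Windows ≥ 15 min: (none).

none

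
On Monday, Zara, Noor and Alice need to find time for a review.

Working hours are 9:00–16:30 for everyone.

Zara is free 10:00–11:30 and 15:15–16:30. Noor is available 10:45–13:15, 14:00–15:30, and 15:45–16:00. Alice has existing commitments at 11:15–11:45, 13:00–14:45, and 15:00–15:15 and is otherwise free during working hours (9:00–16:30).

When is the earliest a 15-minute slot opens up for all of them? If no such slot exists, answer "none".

10:45

Alice free within 09:00–16:30: 09:00–11:15, 11:45–13:00, 14:45–15:00, 15:15–16:30.
Zara ∩ Noor: 10:45–11:30, 15:15–15:30, 15:45–16:00.
Zara ∩ Noor ∩ Alice: 10:45–11:15, 15:15–15:30, 15:45–16:00.
Windows ≥ 15 min: 10:45–11:15, 15:15–15:30, 15:45–16:00.
Earliest such window starts at 10:45.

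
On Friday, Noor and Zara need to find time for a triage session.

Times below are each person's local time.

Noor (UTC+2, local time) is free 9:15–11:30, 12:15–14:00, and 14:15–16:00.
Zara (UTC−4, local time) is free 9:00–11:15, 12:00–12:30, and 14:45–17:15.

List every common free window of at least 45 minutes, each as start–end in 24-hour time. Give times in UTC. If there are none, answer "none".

Noor → UTC: 07:15–09:30, 10:15–12:00, 12:15–14:00.
Zara → UTC: 13:00–15:15, 16:00–16:30, 18:45–21:15.
Noor ∩ Zara: 13:00–14:00.
Windows ≥ 45 min: 13:00–14:00.

13:00–14:00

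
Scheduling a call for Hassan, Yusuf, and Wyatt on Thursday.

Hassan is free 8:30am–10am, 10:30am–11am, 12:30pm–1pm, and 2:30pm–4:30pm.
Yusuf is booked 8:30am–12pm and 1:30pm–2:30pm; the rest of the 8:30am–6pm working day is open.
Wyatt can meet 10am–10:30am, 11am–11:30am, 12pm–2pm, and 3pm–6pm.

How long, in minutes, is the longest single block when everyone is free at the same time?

Yusuf free within 08:30–18:00: 12:00–13:30, 14:30–18:00.
Hassan ∩ Yusuf: 12:30–13:00, 14:30–16:30.
Hassan ∩ Yusuf ∩ Wyatt: 12:30–13:00, 15:00–16:30.
Common window lengths: 30, 90 min; longest is 90.

90 minutes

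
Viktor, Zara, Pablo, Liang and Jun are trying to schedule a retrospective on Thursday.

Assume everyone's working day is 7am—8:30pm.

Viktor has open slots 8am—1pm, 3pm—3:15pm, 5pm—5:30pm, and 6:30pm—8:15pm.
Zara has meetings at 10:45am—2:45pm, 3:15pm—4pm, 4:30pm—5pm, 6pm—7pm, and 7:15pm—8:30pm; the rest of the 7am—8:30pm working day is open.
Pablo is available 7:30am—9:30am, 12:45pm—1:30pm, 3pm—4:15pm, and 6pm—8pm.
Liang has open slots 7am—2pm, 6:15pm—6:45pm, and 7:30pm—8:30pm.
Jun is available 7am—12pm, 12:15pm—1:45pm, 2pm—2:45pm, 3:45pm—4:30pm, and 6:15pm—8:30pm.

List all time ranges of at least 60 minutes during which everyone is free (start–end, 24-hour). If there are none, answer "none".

Zara free within 07:00–20:30: 07:00–10:45, 14:45–15:15, 16:00–16:30, 17:00–18:00, 19:00–19:15.
Viktor ∩ Zara: 08:00–10:45, 15:00–15:15, 17:00–17:30, 19:00–19:15.
Viktor ∩ Zara ∩ Pablo: 08:00–09:30, 15:00–15:15, 19:00–19:15.
Viktor ∩ Zara ∩ Pablo ∩ Liang: 08:00–09:30.
Viktor ∩ Zara ∩ Pablo ∩ Liang ∩ Jun: 08:00–09:30.
Windows ≥ 60 min: 08:00–09:30.

08:00–09:30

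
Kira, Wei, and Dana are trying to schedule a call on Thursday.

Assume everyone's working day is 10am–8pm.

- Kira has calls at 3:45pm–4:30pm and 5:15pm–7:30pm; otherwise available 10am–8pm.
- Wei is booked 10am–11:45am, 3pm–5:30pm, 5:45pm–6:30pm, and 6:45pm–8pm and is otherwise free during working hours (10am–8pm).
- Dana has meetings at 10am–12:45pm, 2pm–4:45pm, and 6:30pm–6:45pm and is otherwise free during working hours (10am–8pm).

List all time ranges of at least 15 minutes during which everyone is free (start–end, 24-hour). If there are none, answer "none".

Kira free within 10:00–20:00: 10:00–15:45, 16:30–17:15, 19:30–20:00.
Wei free within 10:00–20:00: 11:45–15:00, 17:30–17:45, 18:30–18:45.
Dana free within 10:00–20:00: 12:45–14:00, 16:45–18:30, 18:45–20:00.
Kira ∩ Wei: 11:45–15:00.
Kira ∩ Wei ∩ Dana: 12:45–14:00.
Windows ≥ 15 min: 12:45–14:00.

12:45–14:00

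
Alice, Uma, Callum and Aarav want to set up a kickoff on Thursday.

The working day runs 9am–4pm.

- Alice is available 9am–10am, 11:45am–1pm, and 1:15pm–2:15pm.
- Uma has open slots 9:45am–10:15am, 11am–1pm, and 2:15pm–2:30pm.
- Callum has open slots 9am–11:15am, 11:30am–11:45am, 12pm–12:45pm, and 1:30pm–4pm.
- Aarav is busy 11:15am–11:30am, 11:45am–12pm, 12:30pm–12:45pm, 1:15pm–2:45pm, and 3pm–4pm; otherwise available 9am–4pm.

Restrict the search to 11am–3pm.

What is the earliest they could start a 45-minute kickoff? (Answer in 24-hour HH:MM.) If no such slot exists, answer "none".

Aarav free within 09:00–16:00: 09:00–11:15, 11:30–11:45, 12:00–12:30, 12:45–13:15, 14:45–15:00.
Alice ∩ Uma: 09:45–10:00, 11:45–13:00.
Alice ∩ Uma ∩ Callum: 09:45–10:00, 12:00–12:45.
Alice ∩ Uma ∩ Callum ∩ Aarav: 09:45–10:00, 12:00–12:30.
Restricted to 11:00–15:00: 12:00–12:30.
Windows ≥ 45 min: (none).

none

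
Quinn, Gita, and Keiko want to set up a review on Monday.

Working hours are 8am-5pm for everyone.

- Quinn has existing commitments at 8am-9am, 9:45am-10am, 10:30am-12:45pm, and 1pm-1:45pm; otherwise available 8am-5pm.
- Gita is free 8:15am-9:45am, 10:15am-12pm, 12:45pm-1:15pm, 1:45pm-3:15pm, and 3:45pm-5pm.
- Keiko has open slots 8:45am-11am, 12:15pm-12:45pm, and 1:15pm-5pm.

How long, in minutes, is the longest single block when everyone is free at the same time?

90 minutes

Quinn free within 08:00–17:00: 09:00–09:45, 10:00–10:30, 12:45–13:00, 13:45–17:00.
Quinn ∩ Gita: 09:00–09:45, 10:15–10:30, 12:45–13:00, 13:45–15:15, 15:45–17:00.
Quinn ∩ Gita ∩ Keiko: 09:00–09:45, 10:15–10:30, 13:45–15:15, 15:45–17:00.
Common window lengths: 45, 15, 90, 75 min; longest is 90.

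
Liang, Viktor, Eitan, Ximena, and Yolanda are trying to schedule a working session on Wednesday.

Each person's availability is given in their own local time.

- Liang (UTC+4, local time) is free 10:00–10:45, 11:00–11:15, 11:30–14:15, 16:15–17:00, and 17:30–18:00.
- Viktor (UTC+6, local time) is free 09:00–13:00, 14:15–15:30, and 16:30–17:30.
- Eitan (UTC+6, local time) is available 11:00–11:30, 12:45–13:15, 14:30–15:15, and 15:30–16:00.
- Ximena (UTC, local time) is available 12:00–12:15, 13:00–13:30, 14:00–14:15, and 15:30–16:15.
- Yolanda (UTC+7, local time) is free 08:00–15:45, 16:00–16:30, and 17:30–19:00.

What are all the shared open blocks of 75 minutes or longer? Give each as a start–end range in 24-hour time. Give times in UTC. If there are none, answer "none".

none

Liang → UTC: 06:00–06:45, 07:00–07:15, 07:30–10:15, 12:15–13:00, 13:30–14:00.
Viktor → UTC: 03:00–07:00, 08:15–09:30, 10:30–11:30.
Eitan → UTC: 05:00–05:30, 06:45–07:15, 08:30–09:15, 09:30–10:00.
Ximena → UTC: 12:00–12:15, 13:00–13:30, 14:00–14:15, 15:30–16:15.
Yolanda → UTC: 01:00–08:45, 09:00–09:30, 10:30–12:00.
Liang ∩ Viktor: 06:00–06:45, 08:15–09:30.
Liang ∩ Viktor ∩ Eitan: 08:30–09:15.
Liang ∩ Viktor ∩ Eitan ∩ Ximena: (none).
Liang ∩ Viktor ∩ Eitan ∩ Ximena ∩ Yolanda: (none).
Windows ≥ 75 min: (none).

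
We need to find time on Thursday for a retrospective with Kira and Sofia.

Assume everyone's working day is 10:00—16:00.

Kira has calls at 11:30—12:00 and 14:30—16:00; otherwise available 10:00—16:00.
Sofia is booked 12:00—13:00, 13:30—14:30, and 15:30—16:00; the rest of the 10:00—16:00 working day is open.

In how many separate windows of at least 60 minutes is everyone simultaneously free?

1

Kira free within 10:00–16:00: 10:00–11:30, 12:00–14:30.
Sofia free within 10:00–16:00: 10:00–12:00, 13:00–13:30, 14:30–15:30.
Kira ∩ Sofia: 10:00–11:30, 13:00–13:30.
Windows ≥ 60 min: 10:00–11:30.
That's 1 window.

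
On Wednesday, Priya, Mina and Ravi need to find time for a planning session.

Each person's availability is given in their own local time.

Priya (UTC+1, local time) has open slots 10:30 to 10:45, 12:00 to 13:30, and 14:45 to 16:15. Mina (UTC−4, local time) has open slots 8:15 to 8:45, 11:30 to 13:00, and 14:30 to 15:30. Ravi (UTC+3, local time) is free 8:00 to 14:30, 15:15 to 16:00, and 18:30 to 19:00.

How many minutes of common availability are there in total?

Priya → UTC: 09:30–09:45, 11:00–12:30, 13:45–15:15.
Mina → UTC: 12:15–12:45, 15:30–17:00, 18:30–19:30.
Ravi → UTC: 05:00–11:30, 12:15–13:00, 15:30–16:00.
Priya ∩ Mina: 12:15–12:30.
Priya ∩ Mina ∩ Ravi: 12:15–12:30.
Total common minutes: 15.

15 minutes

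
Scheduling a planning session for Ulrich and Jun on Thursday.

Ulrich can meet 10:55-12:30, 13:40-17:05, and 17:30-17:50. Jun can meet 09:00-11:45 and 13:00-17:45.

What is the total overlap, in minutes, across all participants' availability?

Ulrich ∩ Jun: 10:55–11:45, 13:40–17:05, 17:30–17:45.
Total common minutes: 50 + 205 + 15 = 270.

270 minutes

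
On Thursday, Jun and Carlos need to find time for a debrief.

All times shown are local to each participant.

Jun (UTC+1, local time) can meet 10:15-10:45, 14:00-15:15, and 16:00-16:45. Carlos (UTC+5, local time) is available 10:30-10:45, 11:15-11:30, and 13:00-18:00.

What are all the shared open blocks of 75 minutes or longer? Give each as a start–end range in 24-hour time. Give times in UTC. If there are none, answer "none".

Jun → UTC: 09:15–09:45, 13:00–14:15, 15:00–15:45.
Carlos → UTC: 05:30–05:45, 06:15–06:30, 08:00–13:00.
Jun ∩ Carlos: 09:15–09:45.
Windows ≥ 75 min: (none).

none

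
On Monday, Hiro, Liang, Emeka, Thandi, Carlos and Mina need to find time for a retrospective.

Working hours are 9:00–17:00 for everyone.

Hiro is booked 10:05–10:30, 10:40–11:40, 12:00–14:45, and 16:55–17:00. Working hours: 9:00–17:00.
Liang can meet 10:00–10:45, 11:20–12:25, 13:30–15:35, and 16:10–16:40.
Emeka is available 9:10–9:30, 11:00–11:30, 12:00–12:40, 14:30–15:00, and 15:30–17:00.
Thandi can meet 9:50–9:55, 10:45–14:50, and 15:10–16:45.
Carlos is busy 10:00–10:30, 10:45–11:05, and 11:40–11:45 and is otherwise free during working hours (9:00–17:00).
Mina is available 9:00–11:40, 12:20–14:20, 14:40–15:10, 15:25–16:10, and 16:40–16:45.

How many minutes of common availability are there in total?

10 minutes

Hiro free within 09:00–17:00: 09:00–10:05, 10:30–10:40, 11:40–12:00, 14:45–16:55.
Carlos free within 09:00–17:00: 09:00–10:00, 10:30–10:45, 11:05–11:40, 11:45–17:00.
Hiro ∩ Liang: 10:00–10:05, 10:30–10:40, 11:40–12:00, 14:45–15:35, 16:10–16:40.
Hiro ∩ Liang ∩ Emeka: 14:45–15:00, 15:30–15:35, 16:10–16:40.
Hiro ∩ Liang ∩ Emeka ∩ Thandi: 14:45–14:50, 15:30–15:35, 16:10–16:40.
Hiro ∩ Liang ∩ Emeka ∩ Thandi ∩ Carlos: 14:45–14:50, 15:30–15:35, 16:10–16:40.
Hiro ∩ Liang ∩ Emeka ∩ Thandi ∩ Carlos ∩ Mina: 14:45–14:50, 15:30–15:35.
Total common minutes: 5 + 5 = 10.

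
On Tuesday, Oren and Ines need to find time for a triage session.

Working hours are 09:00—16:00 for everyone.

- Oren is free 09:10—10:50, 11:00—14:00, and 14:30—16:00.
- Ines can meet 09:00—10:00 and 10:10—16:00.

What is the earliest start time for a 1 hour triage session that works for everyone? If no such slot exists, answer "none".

11:00

Oren ∩ Ines: 09:10–10:00, 10:10–10:50, 11:00–14:00, 14:30–16:00.
Windows ≥ 60 min: 11:00–14:00, 14:30–16:00.
Earliest such window starts at 11:00.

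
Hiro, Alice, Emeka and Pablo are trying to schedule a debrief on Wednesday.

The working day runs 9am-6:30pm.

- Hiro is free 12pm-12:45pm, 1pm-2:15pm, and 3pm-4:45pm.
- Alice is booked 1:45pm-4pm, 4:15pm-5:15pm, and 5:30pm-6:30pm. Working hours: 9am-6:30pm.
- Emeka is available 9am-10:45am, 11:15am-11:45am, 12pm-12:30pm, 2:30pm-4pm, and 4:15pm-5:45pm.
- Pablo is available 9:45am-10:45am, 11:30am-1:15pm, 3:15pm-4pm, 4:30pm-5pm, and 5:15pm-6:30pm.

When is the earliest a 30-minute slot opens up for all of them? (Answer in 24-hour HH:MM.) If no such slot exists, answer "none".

Alice free within 09:00–18:30: 09:00–13:45, 16:00–16:15, 17:15–17:30.
Hiro ∩ Alice: 12:00–12:45, 13:00–13:45, 16:00–16:15.
Hiro ∩ Alice ∩ Emeka: 12:00–12:30.
Hiro ∩ Alice ∩ Emeka ∩ Pablo: 12:00–12:30.
Windows ≥ 30 min: 12:00–12:30.
Earliest such window starts at 12:00.

12:00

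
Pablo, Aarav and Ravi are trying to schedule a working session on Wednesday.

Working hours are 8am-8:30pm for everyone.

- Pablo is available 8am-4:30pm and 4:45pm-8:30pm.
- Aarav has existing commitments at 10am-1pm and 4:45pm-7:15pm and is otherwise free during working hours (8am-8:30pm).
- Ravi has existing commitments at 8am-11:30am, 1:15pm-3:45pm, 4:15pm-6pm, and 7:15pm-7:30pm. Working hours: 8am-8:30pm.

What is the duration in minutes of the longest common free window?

Aarav free within 08:00–20:30: 08:00–10:00, 13:00–16:45, 19:15–20:30.
Ravi free within 08:00–20:30: 11:30–13:15, 15:45–16:15, 18:00–19:15, 19:30–20:30.
Pablo ∩ Aarav: 08:00–10:00, 13:00–16:30, 19:15–20:30.
Pablo ∩ Aarav ∩ Ravi: 13:00–13:15, 15:45–16:15, 19:30–20:30.
Common window lengths: 15, 30, 60 min; longest is 60.

60 minutes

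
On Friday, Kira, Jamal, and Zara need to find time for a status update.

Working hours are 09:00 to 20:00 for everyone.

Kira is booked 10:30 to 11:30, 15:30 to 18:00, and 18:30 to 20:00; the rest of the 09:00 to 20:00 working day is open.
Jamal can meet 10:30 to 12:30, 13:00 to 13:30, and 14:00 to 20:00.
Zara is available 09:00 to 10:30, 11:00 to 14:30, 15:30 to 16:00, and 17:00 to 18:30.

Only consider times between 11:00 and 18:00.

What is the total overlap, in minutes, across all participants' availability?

Kira free within 09:00–20:00: 09:00–10:30, 11:30–15:30, 18:00–18:30.
Kira ∩ Jamal: 11:30–12:30, 13:00–13:30, 14:00–15:30, 18:00–18:30.
Kira ∩ Jamal ∩ Zara: 11:30–12:30, 13:00–13:30, 14:00–14:30, 18:00–18:30.
Restricted to 11:00–18:00: 11:30–12:30, 13:00–13:30, 14:00–14:30.
Total common minutes: 60 + 30 + 30 = 120.

120 minutes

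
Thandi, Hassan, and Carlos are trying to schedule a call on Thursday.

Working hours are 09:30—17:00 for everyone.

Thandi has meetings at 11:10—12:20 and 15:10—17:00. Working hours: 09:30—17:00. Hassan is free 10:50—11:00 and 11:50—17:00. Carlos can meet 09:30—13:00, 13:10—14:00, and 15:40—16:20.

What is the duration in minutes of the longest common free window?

50 minutes

Thandi free within 09:30–17:00: 09:30–11:10, 12:20–15:10.
Thandi ∩ Hassan: 10:50–11:00, 12:20–15:10.
Thandi ∩ Hassan ∩ Carlos: 10:50–11:00, 12:20–13:00, 13:10–14:00.
Common window lengths: 10, 40, 50 min; longest is 50.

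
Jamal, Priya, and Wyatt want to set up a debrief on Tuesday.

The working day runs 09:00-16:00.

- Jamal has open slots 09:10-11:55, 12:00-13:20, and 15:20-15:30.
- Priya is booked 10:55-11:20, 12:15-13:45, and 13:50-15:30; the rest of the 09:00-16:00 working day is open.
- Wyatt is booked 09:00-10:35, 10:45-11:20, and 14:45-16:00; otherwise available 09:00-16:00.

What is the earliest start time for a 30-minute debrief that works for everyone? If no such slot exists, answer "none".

11:20

Priya free within 09:00–16:00: 09:00–10:55, 11:20–12:15, 13:45–13:50, 15:30–16:00.
Wyatt free within 09:00–16:00: 10:35–10:45, 11:20–14:45.
Jamal ∩ Priya: 09:10–10:55, 11:20–11:55, 12:00–12:15.
Jamal ∩ Priya ∩ Wyatt: 10:35–10:45, 11:20–11:55, 12:00–12:15.
Windows ≥ 30 min: 11:20–11:55.
Earliest such window starts at 11:20.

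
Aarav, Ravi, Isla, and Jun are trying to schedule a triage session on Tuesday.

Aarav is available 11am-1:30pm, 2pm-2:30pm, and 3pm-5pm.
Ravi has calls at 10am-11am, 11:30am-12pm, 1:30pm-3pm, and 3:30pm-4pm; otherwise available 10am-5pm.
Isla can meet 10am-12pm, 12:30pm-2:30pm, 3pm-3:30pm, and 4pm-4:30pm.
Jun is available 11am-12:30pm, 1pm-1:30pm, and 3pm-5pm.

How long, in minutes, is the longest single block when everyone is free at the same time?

Ravi free within 10:00–17:00: 11:00–11:30, 12:00–13:30, 15:00–15:30, 16:00–17:00.
Aarav ∩ Ravi: 11:00–11:30, 12:00–13:30, 15:00–15:30, 16:00–17:00.
Aarav ∩ Ravi ∩ Isla: 11:00–11:30, 12:30–13:30, 15:00–15:30, 16:00–16:30.
Aarav ∩ Ravi ∩ Isla ∩ Jun: 11:00–11:30, 13:00–13:30, 15:00–15:30, 16:00–16:30.
Common window lengths: 30, 30, 30, 30 min; longest is 30.

30 minutes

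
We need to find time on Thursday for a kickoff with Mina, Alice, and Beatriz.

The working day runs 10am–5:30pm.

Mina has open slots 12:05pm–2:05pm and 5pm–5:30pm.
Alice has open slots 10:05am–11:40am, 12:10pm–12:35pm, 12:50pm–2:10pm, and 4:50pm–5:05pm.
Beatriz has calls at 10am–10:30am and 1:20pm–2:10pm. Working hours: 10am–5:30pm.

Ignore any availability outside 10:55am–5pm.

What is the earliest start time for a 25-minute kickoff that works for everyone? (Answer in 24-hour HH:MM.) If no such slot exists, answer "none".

12:10

Beatriz free within 10:00–17:30: 10:30–13:20, 14:10–17:30.
Mina ∩ Alice: 12:10–12:35, 12:50–14:05, 17:00–17:05.
Mina ∩ Alice ∩ Beatriz: 12:10–12:35, 12:50–13:20, 17:00–17:05.
Restricted to 10:55–17:00: 12:10–12:35, 12:50–13:20.
Windows ≥ 25 min: 12:10–12:35, 12:50–13:20.
Earliest such window starts at 12:10.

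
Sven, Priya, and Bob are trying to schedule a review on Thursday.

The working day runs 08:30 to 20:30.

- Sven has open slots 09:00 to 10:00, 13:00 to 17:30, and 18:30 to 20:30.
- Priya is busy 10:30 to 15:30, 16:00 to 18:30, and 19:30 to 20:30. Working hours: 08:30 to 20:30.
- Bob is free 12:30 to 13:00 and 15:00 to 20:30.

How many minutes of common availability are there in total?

90 minutes

Priya free within 08:30–20:30: 08:30–10:30, 15:30–16:00, 18:30–19:30.
Sven ∩ Priya: 09:00–10:00, 15:30–16:00, 18:30–19:30.
Sven ∩ Priya ∩ Bob: 15:30–16:00, 18:30–19:30.
Total common minutes: 30 + 60 = 90.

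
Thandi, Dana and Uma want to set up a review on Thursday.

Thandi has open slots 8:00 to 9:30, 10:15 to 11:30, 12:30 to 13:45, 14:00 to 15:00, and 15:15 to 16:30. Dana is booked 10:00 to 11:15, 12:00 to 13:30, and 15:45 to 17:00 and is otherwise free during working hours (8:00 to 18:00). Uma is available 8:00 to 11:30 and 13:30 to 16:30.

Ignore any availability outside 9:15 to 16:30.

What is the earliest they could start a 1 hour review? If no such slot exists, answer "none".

14:00

Dana free within 08:00–18:00: 08:00–10:00, 11:15–12:00, 13:30–15:45, 17:00–18:00.
Thandi ∩ Dana: 08:00–09:30, 11:15–11:30, 13:30–13:45, 14:00–15:00, 15:15–15:45.
Thandi ∩ Dana ∩ Uma: 08:00–09:30, 11:15–11:30, 13:30–13:45, 14:00–15:00, 15:15–15:45.
Restricted to 09:15–16:30: 09:15–09:30, 11:15–11:30, 13:30–13:45, 14:00–15:00, 15:15–15:45.
Windows ≥ 60 min: 14:00–15:00.
Earliest such window starts at 14:00.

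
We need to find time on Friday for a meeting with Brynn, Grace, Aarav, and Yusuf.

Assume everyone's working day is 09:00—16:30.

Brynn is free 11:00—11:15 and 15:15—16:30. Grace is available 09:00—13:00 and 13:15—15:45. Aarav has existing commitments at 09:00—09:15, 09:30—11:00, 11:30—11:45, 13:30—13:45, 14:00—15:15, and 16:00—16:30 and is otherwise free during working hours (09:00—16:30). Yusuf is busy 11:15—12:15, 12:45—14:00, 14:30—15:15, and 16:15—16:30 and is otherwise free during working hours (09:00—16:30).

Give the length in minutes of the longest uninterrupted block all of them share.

30 minutes

Aarav free within 09:00–16:30: 09:15–09:30, 11:00–11:30, 11:45–13:30, 13:45–14:00, 15:15–16:00.
Yusuf free within 09:00–16:30: 09:00–11:15, 12:15–12:45, 14:00–14:30, 15:15–16:15.
Brynn ∩ Grace: 11:00–11:15, 15:15–15:45.
Brynn ∩ Grace ∩ Aarav: 11:00–11:15, 15:15–15:45.
Brynn ∩ Grace ∩ Aarav ∩ Yusuf: 11:00–11:15, 15:15–15:45.
Common window lengths: 15, 30 min; longest is 30.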